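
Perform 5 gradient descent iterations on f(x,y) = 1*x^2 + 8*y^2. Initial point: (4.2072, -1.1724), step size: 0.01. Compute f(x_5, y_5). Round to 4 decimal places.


Gradient descent on f(x,y) = 1*x^2 + 8*y^2.
Starting point: (4.2072, -1.1724), alpha = 0.01
Step 1: grad_x = 2*1*4.2072 = 8.4144, grad_y = 2*8*-1.1724 = -18.7584
  x_1 = 4.2072 - 0.01*8.4144 = 4.1231
  y_1 = -1.1724 - 0.01*-18.7584 = -0.9848
Step 2: grad_x = 2*1*4.1231 = 8.2461, grad_y = 2*8*-0.9848 = -15.7571
  x_2 = 4.1231 - 0.01*8.2461 = 4.0406
  y_2 = -0.9848 - 0.01*-15.7571 = -0.8272
Step 3: grad_x = 2*1*4.0406 = 8.0812, grad_y = 2*8*-0.8272 = -13.2359
  x_3 = 4.0406 - 0.01*8.0812 = 3.9598
  y_3 = -0.8272 - 0.01*-13.2359 = -0.6949
Step 4: grad_x = 2*1*3.9598 = 7.9196, grad_y = 2*8*-0.6949 = -11.1182
  x_4 = 3.9598 - 0.01*7.9196 = 3.8806
  y_4 = -0.6949 - 0.01*-11.1182 = -0.5837
Step 5: grad_x = 2*1*3.8806 = 7.7612, grad_y = 2*8*-0.5837 = -9.3393
  x_5 = 3.8806 - 0.01*7.7612 = 3.803
  y_5 = -0.5837 - 0.01*-9.3393 = -0.4903
f(3.803, -0.4903) = 1*3.803^2 + 8*(-0.4903)^2 = 16.3859


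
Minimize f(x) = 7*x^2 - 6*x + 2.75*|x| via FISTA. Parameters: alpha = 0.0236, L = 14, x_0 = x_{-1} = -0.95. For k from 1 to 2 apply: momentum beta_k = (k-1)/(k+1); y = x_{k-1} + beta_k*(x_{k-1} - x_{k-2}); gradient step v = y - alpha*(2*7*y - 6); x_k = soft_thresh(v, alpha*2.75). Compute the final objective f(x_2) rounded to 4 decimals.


FISTA on f(x) = 7*x^2 - 6*x + 2.75*|x|
L = 14, alpha = 0.0236
Iteration 1: beta = 0.0, y = -0.95 + 0.0*(-0.95 + 0.95) = -0.95
  grad(y) = -19.3, v = y - alpha*grad = -0.4945
  prox(v) = soft_thresh(-0.4945, 0.0649) = -0.4296
Iteration 2: beta = 0.3333, y = -0.4296 + 0.3333*(-0.4296 + 0.95) = -0.2562
  grad(y) = -9.5862, v = y - alpha*grad = -0.0299
  prox(v) = soft_thresh(-0.0299, 0.0649) = 0.0
f(x_2) = 7*0.0^2 - 6*0.0 + 2.75*|0.0| = 0.0


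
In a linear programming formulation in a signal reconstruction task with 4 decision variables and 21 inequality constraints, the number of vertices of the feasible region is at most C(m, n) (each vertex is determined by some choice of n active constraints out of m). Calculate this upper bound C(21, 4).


Each vertex corresponds to some choice of n active constraints out of m, so the number of vertices is at most C(m, n) = m! / (n!(m-n)!).
m = 21, n = 4
Numerator: 21 * 20 * 19 * 18
Denominator: 4! = 24
C(21, 4) = 5985


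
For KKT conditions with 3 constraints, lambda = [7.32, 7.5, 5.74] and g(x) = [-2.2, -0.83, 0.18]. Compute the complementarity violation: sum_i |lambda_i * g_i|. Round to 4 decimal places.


KKT complementary slackness check:
lambda_1 * g_1 = 7.32 * -2.2 = -16.104
lambda_2 * g_2 = 7.5 * -0.83 = -6.225
lambda_3 * g_3 = 5.74 * 0.18 = 1.0332
Total violation = 16.104 + 6.225 + 1.0332 = 23.3622


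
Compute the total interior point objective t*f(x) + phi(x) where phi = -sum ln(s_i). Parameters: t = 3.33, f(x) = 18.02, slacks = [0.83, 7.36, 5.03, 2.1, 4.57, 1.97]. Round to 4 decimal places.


Step 1: Compute log-barrier.
ln values: [-0.1863, 1.9961, 1.6154, 0.7419, 1.5195, 0.678]
phi = -(-0.1863 + 1.9961 + 1.6154 + 0.7419 + 1.5195 + 0.678) = -6.3646
Step 2: Compute augmented objective.
t*f(x) = 3.33*18.02 = 60.0066
Total = 60.0066 - 6.3646 = 53.642


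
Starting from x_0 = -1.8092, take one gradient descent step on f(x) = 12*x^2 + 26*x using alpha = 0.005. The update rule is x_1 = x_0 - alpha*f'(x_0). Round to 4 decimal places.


We compute the gradient at x_0 and apply the update.
f'(x) = 24*x + 26
f'(-1.8092) = 24*-1.8092 + 26 = -17.4208
x_1 = -1.8092 - 0.005*-17.4208 = -1.7221


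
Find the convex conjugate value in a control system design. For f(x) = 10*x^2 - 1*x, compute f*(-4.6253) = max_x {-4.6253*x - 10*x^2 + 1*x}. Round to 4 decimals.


f*(y) = sup_x {y*x - a*x^2 - b*x} = sup_x {(y-b)*x - a*x^2}
FOC: (y - b) - 2a*x = 0 => x* = (y - b)/(2a)
x* = (-4.6253 + 1)/(2*10) = -0.1813
f*(-4.6253) = (y-b)^2/(4a) = (-4.6253 + 1)^2/(4*10)
= 13.1428/40 = 0.3286


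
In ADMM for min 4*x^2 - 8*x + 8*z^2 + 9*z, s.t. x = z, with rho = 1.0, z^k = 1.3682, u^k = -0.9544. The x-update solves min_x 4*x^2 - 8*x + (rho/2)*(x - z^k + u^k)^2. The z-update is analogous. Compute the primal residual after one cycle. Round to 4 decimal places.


ADMM iteration with rho = 1.0, z^k = 1.3682, u^k = -0.9544
Step 1: x-update.
Minimize 4*x^2 - 8*x + (1.0/2)*(x - 1.3682 - 0.9544)^2
FOC: (2*4 + 1.0)*x = 8 + 1.0*(1.3682 + 0.9544)
x^{k+1} = 1.147
Step 2: z-update.
Minimize 8*z^2 + 9*z + (1.0/2)*(1.147 - z - 0.9544)^2
FOC: (2*8 + 1.0)*z = -9 + 1.0*(1.147 - 0.9544)
z^{k+1} = -0.5181
Step 3: u-update.
u^{k+1} = -0.9544 + 1.147 + 0.5181 = 0.7106
Step 4: Primal residual = |1.147 + 0.5181| = 1.665


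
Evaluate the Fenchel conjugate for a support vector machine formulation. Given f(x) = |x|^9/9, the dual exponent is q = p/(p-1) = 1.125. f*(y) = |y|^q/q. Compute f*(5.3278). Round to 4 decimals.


The conjugate exponent q satisfies 1/p + 1/q = 1.
p = 9, so q = 9/(9 - 1) = 1.125
|y|^q = 5.3278^1.125 = 6.567
f*(5.3278) = 6.567 / 1.125 = 5.8373


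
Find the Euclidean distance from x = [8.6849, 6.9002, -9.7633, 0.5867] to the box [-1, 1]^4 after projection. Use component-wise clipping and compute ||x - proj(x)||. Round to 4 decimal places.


Project each component onto [-1, 1].
clip(8.6849) = 1.0, clip(6.9002) = 1.0, clip(-9.7633) = -1.0, clip(0.5867) = 0.5867
Projection = [1.0, 1.0, -1.0, 0.5867]
Squared diffs: [59.0577, 34.8124, 76.7954, 0.0]
Distance = sqrt(170.6655) = 13.0639


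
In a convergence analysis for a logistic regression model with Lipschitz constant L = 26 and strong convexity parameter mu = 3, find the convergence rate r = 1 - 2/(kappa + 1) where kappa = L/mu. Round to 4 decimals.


Step 1: Compute the condition number.
kappa = L/mu = 26/3 = 8.6667
Step 2: Compute the convergence rate.
r = 1 - 2/(kappa + 1) = 1 - 2*mu/(L + mu) = (L - mu)/(L + mu) = 23/29 = 0.7931


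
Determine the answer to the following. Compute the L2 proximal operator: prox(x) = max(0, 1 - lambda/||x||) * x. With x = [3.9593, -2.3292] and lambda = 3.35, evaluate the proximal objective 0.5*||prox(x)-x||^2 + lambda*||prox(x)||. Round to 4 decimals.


Step 1: Compute ||x||.
||x|| = 4.5936
Step 2: Compute scaling factor.
scale = max(0, 1 - 3.35/4.5936) = 0.2707
Step 3: prox(x) = [1.0719, -0.6306]
||prox(x)|| = 1.2436
Step 4: Proximal objective.
0.5*||prox-x||^2 = 5.6113
lambda*||prox|| = 4.1661
Total = 9.7773


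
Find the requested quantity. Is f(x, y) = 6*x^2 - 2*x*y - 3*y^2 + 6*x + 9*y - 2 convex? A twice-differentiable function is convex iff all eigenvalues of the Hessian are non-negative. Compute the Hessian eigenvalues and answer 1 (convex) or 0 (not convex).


The Hessian of f(x,y) = 6*x^2 - 2*x*y - 3*y^2 + 6*x + 9*y - 2 is:
H = [[12, -2], [-2, -6]]
Trace = 12 - 6 = 6
Determinant = 12*-6 - (-2)^2 = -76
Discriminant = (6)^2 - 4*-76 = 340.0
Eigenvalues: lambda_1 = -6.2195, lambda_2 = 12.2195
The function is not convex.

0


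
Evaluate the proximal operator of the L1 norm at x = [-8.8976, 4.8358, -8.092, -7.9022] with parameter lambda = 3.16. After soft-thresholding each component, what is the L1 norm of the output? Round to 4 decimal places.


Soft-thresholding with lambda = 3.16:
prox(-8.8976) = sign(-8.8976)*max(|-8.8976| - 3.16, 0) = -5.7376
prox(4.8358) = sign(4.8358)*max(|4.8358| - 3.16, 0) = 1.6758
prox(-8.092) = sign(-8.092)*max(|-8.092| - 3.16, 0) = -4.932
prox(-7.9022) = sign(-7.9022)*max(|-7.9022| - 3.16, 0) = -4.7422
prox(x) = [-5.7376, 1.6758, -4.932, -4.7422]
||prox(x)||_1 = 5.7376 + 1.6758 + 4.932 + 4.7422 = 17.0876


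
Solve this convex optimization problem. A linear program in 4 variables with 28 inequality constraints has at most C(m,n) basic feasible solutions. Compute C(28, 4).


Each vertex corresponds to some choice of n active constraints out of m, so the number of vertices is at most C(m, n) = m! / (n!(m-n)!).
m = 28, n = 4
Numerator: 28 * 27 * 26 * 25
Denominator: 4! = 24
C(28, 4) = 20475


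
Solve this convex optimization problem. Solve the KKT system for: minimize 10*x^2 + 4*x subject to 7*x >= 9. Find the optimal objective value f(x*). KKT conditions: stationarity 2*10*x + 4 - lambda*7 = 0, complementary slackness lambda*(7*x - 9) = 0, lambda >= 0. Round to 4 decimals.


Step 1: Try lambda = 0 (constraint inactive).
x_unc = -4/(2*10) = -0.2
Check: 7*-0.2 = -1.4 < 9 -- violated!
Step 2: Constraint must be active: 7*x = 9
x* = 9/7 = 1.2857 (rounded; the exact value 9/7 is used below)
lambda = (2*10*(9/7) + 4)/7 = 4.2449
Step 3: Compute optimal value.
f(x*) = 10*(9/7)^2 + 4*(9/7) = 21.6735


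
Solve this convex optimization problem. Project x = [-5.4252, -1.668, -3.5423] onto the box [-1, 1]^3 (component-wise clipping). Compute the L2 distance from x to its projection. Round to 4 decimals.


Project each component onto [-1, 1].
clip(-5.4252) = -1.0, clip(-1.668) = -1.0, clip(-3.5423) = -1.0
Projection = [-1.0, -1.0, -1.0]
Squared diffs: [19.5824, 0.4462, 6.4633]
Distance = sqrt(26.4919) = 5.147


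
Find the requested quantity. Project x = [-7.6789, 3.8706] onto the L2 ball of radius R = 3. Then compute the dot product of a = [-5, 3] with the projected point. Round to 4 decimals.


Step 1: Compute ||x|| (intermediates to 6 decimals).
||x|| = sqrt((-7.6789)^2 + 3.8706^2) = 8.599247
Step 2: Project.
Since ||x|| > R, scale = R/||x|| = 3/8.599247 = 0.348868, proj(x) = scale * x
proj(x) = [-2.678922, 1.350328]
Step 3: Dot product.
a^T * proj(x) = -5*(-2.678922) + 3*1.350328 = 17.4456


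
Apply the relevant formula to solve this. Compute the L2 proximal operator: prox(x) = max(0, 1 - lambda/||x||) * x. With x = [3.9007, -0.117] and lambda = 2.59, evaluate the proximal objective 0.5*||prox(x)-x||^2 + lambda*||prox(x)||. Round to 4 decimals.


Step 1: Compute ||x||.
||x|| = 3.9025
Step 2: Compute scaling factor.
scale = max(0, 1 - 2.59/3.9025) = 0.3363
Step 3: prox(x) = [1.3119, -0.0393]
||prox(x)|| = 1.3125
Step 4: Proximal objective.
0.5*||prox-x||^2 = 3.3541
lambda*||prox|| = 3.3994
Total = 6.7533


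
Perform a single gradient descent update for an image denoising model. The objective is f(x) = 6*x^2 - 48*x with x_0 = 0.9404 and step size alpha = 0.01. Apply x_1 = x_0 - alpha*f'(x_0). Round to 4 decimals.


We compute the gradient at x_0 and apply the update.
f'(x) = 12*x - 48
f'(0.9404) = 12*0.9404 - 48 = -36.7152
x_1 = 0.9404 - 0.01*-36.7152 = 1.3076


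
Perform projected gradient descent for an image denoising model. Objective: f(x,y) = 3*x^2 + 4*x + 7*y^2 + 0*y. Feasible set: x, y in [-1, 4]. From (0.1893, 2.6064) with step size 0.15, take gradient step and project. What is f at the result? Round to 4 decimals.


Step 1: Compute gradient at (0.1893, 2.6064).
grad_x = 2*3*0.1893 + 4 = 5.1358
grad_y = 2*7*2.6064 + 0 = 36.4896
Step 2: Gradient step.
x_raw = 0.1893 - 0.15*5.1358 = -0.5811
y_raw = 2.6064 - 0.15*36.4896 = -2.867
Step 3: Project onto [-1, 4].
x_proj = clip(-0.5811) = -0.5811
y_proj = clip(-2.867) = -1.0
Step 4: Evaluate f.
f(-0.5811, -1.0) = 5.6886


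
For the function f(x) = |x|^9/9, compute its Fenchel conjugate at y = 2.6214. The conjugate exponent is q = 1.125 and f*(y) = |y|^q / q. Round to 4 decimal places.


The conjugate exponent q satisfies 1/p + 1/q = 1.
p = 9, so q = 9/(9 - 1) = 1.125
|y|^q = 2.6214^1.125 = 2.957
f*(2.6214) = 2.957 / 1.125 = 2.6284


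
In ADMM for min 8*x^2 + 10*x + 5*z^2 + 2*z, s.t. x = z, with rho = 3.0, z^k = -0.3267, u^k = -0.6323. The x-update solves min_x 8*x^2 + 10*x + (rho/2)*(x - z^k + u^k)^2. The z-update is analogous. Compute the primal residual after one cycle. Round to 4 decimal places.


ADMM iteration with rho = 3.0, z^k = -0.3267, u^k = -0.6323
Step 1: x-update.
Minimize 8*x^2 + 10*x + (3.0/2)*(x + 0.3267 - 0.6323)^2
FOC: (2*8 + 3.0)*x = -10 + 3.0*(-0.3267 + 0.6323)
x^{k+1} = -0.4781
Step 2: z-update.
Minimize 5*z^2 + 2*z + (3.0/2)*(-0.4781 - z - 0.6323)^2
FOC: (2*5 + 3.0)*z = -2 + 3.0*(-0.4781 - 0.6323)
z^{k+1} = -0.4101
Step 3: u-update.
u^{k+1} = -0.6323 - 0.4781 + 0.4101 = -0.7003
Step 4: Primal residual = |-0.4781 + 0.4101| = 0.068


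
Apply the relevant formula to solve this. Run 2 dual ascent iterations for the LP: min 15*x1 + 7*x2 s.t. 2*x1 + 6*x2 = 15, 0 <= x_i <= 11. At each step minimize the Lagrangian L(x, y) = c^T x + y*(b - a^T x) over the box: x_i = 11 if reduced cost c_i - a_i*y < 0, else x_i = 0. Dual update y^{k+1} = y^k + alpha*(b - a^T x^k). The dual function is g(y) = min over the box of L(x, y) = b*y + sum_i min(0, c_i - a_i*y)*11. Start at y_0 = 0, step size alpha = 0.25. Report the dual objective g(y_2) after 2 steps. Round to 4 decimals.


Dual ascent for LP: min 15*x1 + 7*x2, 2*x1 + 6*x2 = 15, 0 <= x_i <= 11
Step 1: y^k = 0.0, reduced costs: (15.0, 7.0)
  x^k = (0.0, 0.0), subgradient = b - a^T x = 15.0
  y^{k+1} = 0.0 + 0.25*15.0 = 3.75
Step 2: y^k = 3.75, reduced costs: (7.5, -15.5)
  x^k = (0.0, 11.0), subgradient = b - a^T x = -51.0
  y^{k+1} = 3.75 + 0.25*-51.0 = -9.0
Dual objective at y_2 = -9.0: reduced costs (33.0, 61.0), box minimizer x = (0.0, 0.0)
g(y_2) = b*y + (c1 - a1*y)*x1 + (c2 - a2*y)*x2 = 15*(-9.0) + 33.0*0.0 + 61.0*0.0 = -135.0 + 0.0 + 0.0 = -135.0


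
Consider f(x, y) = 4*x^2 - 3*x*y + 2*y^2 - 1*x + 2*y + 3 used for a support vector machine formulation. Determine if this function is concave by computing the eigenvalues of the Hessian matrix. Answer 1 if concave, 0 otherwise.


The Hessian of f(x,y) = 4*x^2 - 3*x*y + 2*y^2 - 1*x + 2*y + 3 is:
H = [[8, -3], [-3, 4]]
Trace = 8 + 4 = 12
Determinant = 8*4 - (-3)^2 = 23
Discriminant = (12)^2 - 4*23 = 52.0
Eigenvalues: lambda_1 = 2.3944, lambda_2 = 9.6056
The function is not concave.

0


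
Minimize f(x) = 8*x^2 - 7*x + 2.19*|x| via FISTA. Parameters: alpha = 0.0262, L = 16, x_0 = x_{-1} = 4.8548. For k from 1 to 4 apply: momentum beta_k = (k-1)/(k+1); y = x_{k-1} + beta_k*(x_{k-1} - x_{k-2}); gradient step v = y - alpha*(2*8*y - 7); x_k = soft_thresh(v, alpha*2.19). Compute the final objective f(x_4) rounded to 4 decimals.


FISTA on f(x) = 8*x^2 - 7*x + 2.19*|x|
L = 16, alpha = 0.0262
Iteration 1: beta = 0.0, y = 4.8548 + 0.0*(4.8548 - 4.8548) = 4.8548
  grad(y) = 70.6768, v = y - alpha*grad = 3.0031
  prox(v) = soft_thresh(3.0031, 0.0574) = 2.9457
Iteration 2: beta = 0.3333, y = 2.9457 + 0.3333*(2.9457 - 4.8548) = 2.3093
  grad(y) = 29.9491, v = y - alpha*grad = 1.5247
  prox(v) = soft_thresh(1.5247, 0.0574) = 1.4673
Iteration 3: beta = 0.5, y = 1.4673 + 0.5*(1.4673 - 2.9457) = 0.7281
  grad(y) = 4.6491, v = y - alpha*grad = 0.6063
  prox(v) = soft_thresh(0.6063, 0.0574) = 0.5489
Iteration 4: beta = 0.6, y = 0.5489 + 0.6*(0.5489 - 1.4673) = -0.0022
  grad(y) = -7.0344, v = y - alpha*grad = 0.1822
  prox(v) = soft_thresh(0.1822, 0.0574) = 0.1248
f(x_4) = 8*0.1248^2 - 7*0.1248 + 2.19*|0.1248| = -0.4756


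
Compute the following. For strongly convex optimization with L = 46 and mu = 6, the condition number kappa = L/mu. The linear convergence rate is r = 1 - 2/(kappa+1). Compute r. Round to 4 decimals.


Step 1: Compute the condition number.
kappa = L/mu = 46/6 = 7.6667
Step 2: Compute the convergence rate.
r = 1 - 2/(kappa + 1) = 1 - 2*mu/(L + mu) = (L - mu)/(L + mu) = 40/52 = 0.7692


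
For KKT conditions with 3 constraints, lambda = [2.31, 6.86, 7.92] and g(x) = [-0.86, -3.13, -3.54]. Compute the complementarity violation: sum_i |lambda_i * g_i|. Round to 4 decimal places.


KKT complementary slackness check:
lambda_1 * g_1 = 2.31 * -0.86 = -1.9866
lambda_2 * g_2 = 6.86 * -3.13 = -21.4718
lambda_3 * g_3 = 7.92 * -3.54 = -28.0368
Total violation = 1.9866 + 21.4718 + 28.0368 = 51.4952


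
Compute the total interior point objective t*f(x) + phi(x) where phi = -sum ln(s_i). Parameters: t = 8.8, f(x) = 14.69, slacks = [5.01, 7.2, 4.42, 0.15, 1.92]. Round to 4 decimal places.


Step 1: Compute log-barrier.
ln values: [1.6114, 1.9741, 1.4861, -1.8971, 0.6523]
phi = -(1.6114 + 1.9741 + 1.4861 - 1.8971 + 0.6523) = -3.8269
Step 2: Compute augmented objective.
t*f(x) = 8.8*14.69 = 129.272
Total = 129.272 - 3.8269 = 125.4451


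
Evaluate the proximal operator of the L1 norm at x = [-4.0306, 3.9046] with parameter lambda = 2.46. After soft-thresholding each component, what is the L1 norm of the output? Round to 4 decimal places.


Soft-thresholding with lambda = 2.46:
prox(-4.0306) = sign(-4.0306)*max(|-4.0306| - 2.46, 0) = -1.5706
prox(3.9046) = sign(3.9046)*max(|3.9046| - 2.46, 0) = 1.4446
prox(x) = [-1.5706, 1.4446]
||prox(x)||_1 = 1.5706 + 1.4446 = 3.0152


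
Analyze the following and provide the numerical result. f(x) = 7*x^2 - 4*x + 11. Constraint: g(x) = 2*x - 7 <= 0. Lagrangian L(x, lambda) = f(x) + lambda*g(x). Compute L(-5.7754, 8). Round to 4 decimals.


Step 1: Evaluate f(x).
f(-5.7754) = 7*(-5.7754)^2 - 4*(-5.7754) + 11 = 267.5883
Step 2: Evaluate g(x).
g(-5.7754) = 2*-5.7754 - 7 = -18.5508
Step 3: Compute Lagrangian.
L = 267.5883 + 8*-18.5508 = 119.1819


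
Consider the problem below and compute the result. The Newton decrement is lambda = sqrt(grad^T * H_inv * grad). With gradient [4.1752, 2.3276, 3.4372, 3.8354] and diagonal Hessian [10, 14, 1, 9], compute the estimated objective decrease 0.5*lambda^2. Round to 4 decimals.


Step 1: H is diagonal, so H^(-1) * g = [0.4175, 0.1663, 3.4372, 0.4262].
Step 2: g^T H^(-1) g = sum_i g_i^2 / H_ii
  = (4.1752)^2/10 + (2.3276)^2/14 + (3.4372)^2/1 + (3.8354)^2/9
  = 1.7432 + 0.387 + 11.8143 + 1.6345 = 15.579
Step 3: Objective decrease = 0.5 * g^T H^(-1) g = 7.7895


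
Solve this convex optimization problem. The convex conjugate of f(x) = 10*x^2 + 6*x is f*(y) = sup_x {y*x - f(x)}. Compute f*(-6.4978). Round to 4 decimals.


f*(y) = sup_x {y*x - a*x^2 - b*x} = sup_x {(y-b)*x - a*x^2}
FOC: (y - b) - 2a*x = 0 => x* = (y - b)/(2a)
x* = (-6.4978 - 6)/(2*10) = -0.6249
f*(-6.4978) = (y-b)^2/(4a) = (-6.4978 - 6)^2/(4*10)
= 156.195/40 = 3.9049


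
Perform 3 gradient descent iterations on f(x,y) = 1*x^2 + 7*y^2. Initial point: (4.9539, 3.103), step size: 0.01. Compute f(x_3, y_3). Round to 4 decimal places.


Gradient descent on f(x,y) = 1*x^2 + 7*y^2.
Starting point: (4.9539, 3.103), alpha = 0.01
Step 1: grad_x = 2*1*4.9539 = 9.9078, grad_y = 2*7*3.103 = 43.442
  x_1 = 4.9539 - 0.01*9.9078 = 4.8548
  y_1 = 3.103 - 0.01*43.442 = 2.6686
Step 2: grad_x = 2*1*4.8548 = 9.7096, grad_y = 2*7*2.6686 = 37.3601
  x_2 = 4.8548 - 0.01*9.7096 = 4.7577
  y_2 = 2.6686 - 0.01*37.3601 = 2.295
Step 3: grad_x = 2*1*4.7577 = 9.5155, grad_y = 2*7*2.295 = 32.1297
  x_3 = 4.7577 - 0.01*9.5155 = 4.6626
  y_3 = 2.295 - 0.01*32.1297 = 1.9737
f(4.6626, 1.9737) = 1*4.6626^2 + 7*1.9737^2 = 49.0075


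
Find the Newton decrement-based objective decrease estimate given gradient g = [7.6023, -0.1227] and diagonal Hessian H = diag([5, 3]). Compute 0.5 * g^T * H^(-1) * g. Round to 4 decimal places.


Step 1: H is diagonal, so H^(-1) * g = [1.5205, -0.0409].
Step 2: g^T H^(-1) g = sum_i g_i^2 / H_ii
  = (7.6023)^2/5 + (-0.1227)^2/3
  = 11.559 + 0.005 = 11.564
Step 3: Objective decrease = 0.5 * g^T H^(-1) g = 5.782


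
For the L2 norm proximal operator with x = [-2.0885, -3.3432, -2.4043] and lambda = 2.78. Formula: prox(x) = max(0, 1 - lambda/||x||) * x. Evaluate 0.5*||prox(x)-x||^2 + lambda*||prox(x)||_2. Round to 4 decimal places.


Step 1: Compute ||x||.
||x|| = 4.6173
Step 2: Compute scaling factor.
scale = max(0, 1 - 2.78/4.6173) = 0.3979
Step 3: prox(x) = [-0.831, -1.3303, -0.9567]
||prox(x)|| = 1.8373
Step 4: Proximal objective.
0.5*||prox-x||^2 = 3.8642
lambda*||prox|| = 5.1077
Total = 8.9719


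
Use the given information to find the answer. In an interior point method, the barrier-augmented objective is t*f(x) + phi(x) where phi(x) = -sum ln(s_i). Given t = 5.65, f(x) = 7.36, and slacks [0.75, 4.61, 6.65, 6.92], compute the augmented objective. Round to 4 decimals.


Step 1: Compute log-barrier.
ln values: [-0.2877, 1.5282, 1.8946, 1.9344]
phi = -(-0.2877 + 1.5282 + 1.8946 + 1.9344) = -5.0696
Step 2: Compute augmented objective.
t*f(x) = 5.65*7.36 = 41.584
Total = 41.584 - 5.0696 = 36.5144


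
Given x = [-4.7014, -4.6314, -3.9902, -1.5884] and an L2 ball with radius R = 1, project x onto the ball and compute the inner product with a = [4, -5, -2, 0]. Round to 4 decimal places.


Step 1: Compute ||x|| (intermediates to 6 decimals).
||x|| = sqrt((-4.7014)^2 + (-4.6314)^2 + (-3.9902)^2 + (-1.5884)^2) = 7.873864
Step 2: Project.
Since ||x|| > R, scale = R/||x|| = 1/7.873864 = 0.127002, proj(x) = scale * x
proj(x) = [-0.597087, -0.588197, -0.506763, -0.20173]
Step 3: Dot product.
a^T * proj(x) = 4*(-0.597087) - 5*(-0.588197) - 2*(-0.506763) + 0*(-0.20173) = 1.5662


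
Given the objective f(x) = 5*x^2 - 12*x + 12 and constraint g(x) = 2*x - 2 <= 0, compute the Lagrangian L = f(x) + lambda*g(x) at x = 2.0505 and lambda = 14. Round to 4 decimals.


Step 1: Evaluate f(x).
f(2.0505) = 5*2.0505^2 - 12*2.0505 + 12 = 8.4168
Step 2: Evaluate g(x).
g(2.0505) = 2*2.0505 - 2 = 2.101
Step 3: Compute Lagrangian.
L = 8.4168 + 14*2.101 = 37.8308


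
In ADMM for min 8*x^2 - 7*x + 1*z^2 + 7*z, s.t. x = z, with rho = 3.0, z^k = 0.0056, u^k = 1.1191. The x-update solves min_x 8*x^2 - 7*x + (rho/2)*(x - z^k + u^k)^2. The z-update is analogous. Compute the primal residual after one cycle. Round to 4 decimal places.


ADMM iteration with rho = 3.0, z^k = 0.0056, u^k = 1.1191
Step 1: x-update.
Minimize 8*x^2 - 7*x + (3.0/2)*(x - 0.0056 + 1.1191)^2
FOC: (2*8 + 3.0)*x = 7 + 3.0*(0.0056 - 1.1191)
x^{k+1} = 0.1926
Step 2: z-update.
Minimize 1*z^2 + 7*z + (3.0/2)*(0.1926 - z + 1.1191)^2
FOC: (2*1 + 3.0)*z = -7 + 3.0*(0.1926 + 1.1191)
z^{k+1} = -0.613
Step 3: u-update.
u^{k+1} = 1.1191 + 0.1926 + 0.613 = 1.9247
Step 4: Primal residual = |0.1926 + 0.613| = 0.8056


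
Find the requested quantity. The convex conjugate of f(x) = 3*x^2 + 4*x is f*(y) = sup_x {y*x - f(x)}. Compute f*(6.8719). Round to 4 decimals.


f*(y) = sup_x {y*x - a*x^2 - b*x} = sup_x {(y-b)*x - a*x^2}
FOC: (y - b) - 2a*x = 0 => x* = (y - b)/(2a)
x* = (6.8719 - 4)/(2*3) = 0.4787
f*(6.8719) = (y-b)^2/(4a) = (6.8719 - 4)^2/(4*3)
= 8.2478/12 = 0.6873


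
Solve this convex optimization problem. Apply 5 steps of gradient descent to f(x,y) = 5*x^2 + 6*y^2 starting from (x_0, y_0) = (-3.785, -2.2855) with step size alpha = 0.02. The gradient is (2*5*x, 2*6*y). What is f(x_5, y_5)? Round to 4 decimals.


Gradient descent on f(x,y) = 5*x^2 + 6*y^2.
Starting point: (-3.785, -2.2855), alpha = 0.02
Step 1: grad_x = 2*5*-3.785 = -37.85, grad_y = 2*6*-2.2855 = -27.426
  x_1 = -3.785 - 0.02*-37.85 = -3.028
  y_1 = -2.2855 - 0.02*-27.426 = -1.737
Step 2: grad_x = 2*5*-3.028 = -30.28, grad_y = 2*6*-1.737 = -20.8438
  x_2 = -3.028 - 0.02*-30.28 = -2.4224
  y_2 = -1.737 - 0.02*-20.8438 = -1.3201
Step 3: grad_x = 2*5*-2.4224 = -24.224, grad_y = 2*6*-1.3201 = -15.8413
  x_3 = -2.4224 - 0.02*-24.224 = -1.9379
  y_3 = -1.3201 - 0.02*-15.8413 = -1.0033
Step 4: grad_x = 2*5*-1.9379 = -19.3792, grad_y = 2*6*-1.0033 = -12.0394
  x_4 = -1.9379 - 0.02*-19.3792 = -1.5503
  y_4 = -1.0033 - 0.02*-12.0394 = -0.7625
Step 5: grad_x = 2*5*-1.5503 = -15.5034, grad_y = 2*6*-0.7625 = -9.1499
  x_5 = -1.5503 - 0.02*-15.5034 = -1.2403
  y_5 = -0.7625 - 0.02*-9.1499 = -0.5795
f(-1.2403, -0.5795) = 5*(-1.2403)^2 + 6*(-0.5795)^2 = 9.7062


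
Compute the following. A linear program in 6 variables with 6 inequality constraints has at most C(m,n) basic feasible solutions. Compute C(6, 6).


Each vertex corresponds to some choice of n active constraints out of m, so the number of vertices is at most C(m, n) = m! / (n!(m-n)!).
m = 6, n = 6
Numerator: 6 * 5 * 4 * 3 * 2 * 1
Denominator: 6! = 720
C(6, 6) = 1


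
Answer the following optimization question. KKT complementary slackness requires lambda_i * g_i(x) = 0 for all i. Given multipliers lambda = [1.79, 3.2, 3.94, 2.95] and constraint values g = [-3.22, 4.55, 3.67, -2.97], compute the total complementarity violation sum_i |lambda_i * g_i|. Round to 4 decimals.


KKT complementary slackness check:
lambda_1 * g_1 = 1.79 * -3.22 = -5.7638
lambda_2 * g_2 = 3.2 * 4.55 = 14.56
lambda_3 * g_3 = 3.94 * 3.67 = 14.4598
lambda_4 * g_4 = 2.95 * -2.97 = -8.7615
Total violation = 5.7638 + 14.56 + 14.4598 + 8.7615 = 43.5451


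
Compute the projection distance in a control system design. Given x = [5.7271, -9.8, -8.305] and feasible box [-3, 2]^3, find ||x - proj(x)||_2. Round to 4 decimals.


Project each component onto [-3, 2].
clip(5.7271) = 2.0, clip(-9.8) = -3.0, clip(-8.305) = -3.0
Projection = [2.0, -3.0, -3.0]
Squared diffs: [13.8913, 46.24, 28.143]
Distance = sqrt(88.2743) = 9.3954


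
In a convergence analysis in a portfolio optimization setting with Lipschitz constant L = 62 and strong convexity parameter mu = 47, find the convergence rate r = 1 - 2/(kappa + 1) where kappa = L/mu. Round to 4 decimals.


Step 1: Compute the condition number.
kappa = L/mu = 62/47 = 1.3191
Step 2: Compute the convergence rate.
r = 1 - 2/(kappa + 1) = 1 - 2*mu/(L + mu) = (L - mu)/(L + mu) = 15/109 = 0.1376


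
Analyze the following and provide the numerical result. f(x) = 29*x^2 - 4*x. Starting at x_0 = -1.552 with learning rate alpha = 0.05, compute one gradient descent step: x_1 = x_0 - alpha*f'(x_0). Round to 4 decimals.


We compute the gradient at x_0 and apply the update.
f'(x) = 58*x - 4
f'(-1.552) = 58*-1.552 - 4 = -94.016
x_1 = -1.552 - 0.05*-94.016 = 3.1488


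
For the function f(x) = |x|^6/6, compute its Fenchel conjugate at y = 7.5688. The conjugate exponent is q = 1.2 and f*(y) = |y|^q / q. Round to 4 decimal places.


The conjugate exponent q satisfies 1/p + 1/q = 1.
p = 6, so q = 6/(6 - 1) = 1.2
|y|^q = 7.5688^1.2 = 11.3457
f*(7.5688) = 11.3457 / 1.2 = 9.4548


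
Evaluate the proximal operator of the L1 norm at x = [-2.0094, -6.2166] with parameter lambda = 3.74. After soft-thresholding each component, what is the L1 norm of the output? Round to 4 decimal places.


Soft-thresholding with lambda = 3.74:
prox(-2.0094) = sign(-2.0094)*max(|-2.0094| - 3.74, 0) = 0.0
prox(-6.2166) = sign(-6.2166)*max(|-6.2166| - 3.74, 0) = -2.4766
prox(x) = [0.0, -2.4766]
||prox(x)||_1 = 0.0 + 2.4766 = 2.4766


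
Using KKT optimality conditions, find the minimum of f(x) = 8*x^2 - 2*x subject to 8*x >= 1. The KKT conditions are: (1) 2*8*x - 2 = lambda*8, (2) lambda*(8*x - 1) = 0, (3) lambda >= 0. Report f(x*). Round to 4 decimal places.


Step 1: Try lambda = 0 (constraint inactive).
Stationarity: 2*8*x - 2 = 0
x* = 2/(2*8) = 0.125
Check constraint: 8*0.125 = 1.0 >= 1 -- satisfied.
Step 2: Compute optimal value.
f(x*) = 8*0.125^2 - 2*0.125 = -0.125


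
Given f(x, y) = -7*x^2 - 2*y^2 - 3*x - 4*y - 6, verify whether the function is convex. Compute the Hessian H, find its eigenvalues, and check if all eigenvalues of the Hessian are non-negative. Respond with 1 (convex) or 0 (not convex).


The Hessian of f(x,y) = -7*x^2 - 2*y^2 - 3*x - 4*y - 6 is:
H = [[-14, 0], [0, -4]]
Trace = -14 - 4 = -18
Determinant = -14*-4 - (0)^2 = 56
Discriminant = (-18)^2 - 4*56 = 100.0
Eigenvalues: lambda_1 = -14.0, lambda_2 = -4.0
The function is not convex.

0


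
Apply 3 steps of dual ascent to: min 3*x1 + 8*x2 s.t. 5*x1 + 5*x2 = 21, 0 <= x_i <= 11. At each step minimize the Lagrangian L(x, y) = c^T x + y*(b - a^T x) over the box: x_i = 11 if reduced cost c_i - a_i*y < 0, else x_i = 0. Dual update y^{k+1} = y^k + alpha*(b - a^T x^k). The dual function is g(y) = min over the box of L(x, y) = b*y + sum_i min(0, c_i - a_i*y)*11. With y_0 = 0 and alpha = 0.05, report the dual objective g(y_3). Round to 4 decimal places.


Dual ascent for LP: min 3*x1 + 8*x2, 5*x1 + 5*x2 = 21, 0 <= x_i <= 11
Step 1: y^k = 0.0, reduced costs: (3.0, 8.0)
  x^k = (0.0, 0.0), subgradient = b - a^T x = 21.0
  y^{k+1} = 0.0 + 0.05*21.0 = 1.05
Step 2: y^k = 1.05, reduced costs: (-2.25, 2.75)
  x^k = (11.0, 0.0), subgradient = b - a^T x = -34.0
  y^{k+1} = 1.05 + 0.05*-34.0 = -0.65
Step 3: y^k = -0.65, reduced costs: (6.25, 11.25)
  x^k = (0.0, 0.0), subgradient = b - a^T x = 21.0
  y^{k+1} = -0.65 + 0.05*21.0 = 0.4
Dual objective at y_3 = 0.4: reduced costs (1.0, 6.0), box minimizer x = (0.0, 0.0)
g(y_3) = b*y + (c1 - a1*y)*x1 + (c2 - a2*y)*x2 = 21*0.4 + 1.0*0.0 + 6.0*0.0 = 8.4 + 0.0 + 0.0 = 8.4


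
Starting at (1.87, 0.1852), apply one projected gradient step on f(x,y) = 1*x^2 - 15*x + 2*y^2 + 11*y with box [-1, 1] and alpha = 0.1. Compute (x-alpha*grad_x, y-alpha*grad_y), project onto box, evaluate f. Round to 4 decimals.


Step 1: Compute gradient at (1.87, 0.1852).
grad_x = 2*1*1.87 - 15 = -11.26
grad_y = 2*2*0.1852 + 11 = 11.7408
Step 2: Gradient step.
x_raw = 1.87 - 0.1*-11.26 = 2.996
y_raw = 0.1852 - 0.1*11.7408 = -0.9889
Step 3: Project onto [-1, 1].
x_proj = clip(2.996) = 1.0
y_proj = clip(-0.9889) = -0.9889
Step 4: Evaluate f.
f(1.0, -0.9889) = -22.9219


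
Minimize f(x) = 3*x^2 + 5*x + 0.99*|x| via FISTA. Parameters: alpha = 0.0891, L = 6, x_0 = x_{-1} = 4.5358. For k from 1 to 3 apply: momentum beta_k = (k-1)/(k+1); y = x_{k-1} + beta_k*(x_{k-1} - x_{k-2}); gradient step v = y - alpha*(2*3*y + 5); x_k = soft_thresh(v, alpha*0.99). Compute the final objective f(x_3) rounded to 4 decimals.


FISTA on f(x) = 3*x^2 + 5*x + 0.99*|x|
L = 6, alpha = 0.0891
Iteration 1: beta = 0.0, y = 4.5358 + 0.0*(4.5358 - 4.5358) = 4.5358
  grad(y) = 32.2148, v = y - alpha*grad = 1.6655
  prox(v) = soft_thresh(1.6655, 0.0882) = 1.5773
Iteration 2: beta = 0.3333, y = 1.5773 + 0.3333*(1.5773 - 4.5358) = 0.5911
  grad(y) = 8.5464, v = y - alpha*grad = -0.1704
  prox(v) = soft_thresh(-0.1704, 0.0882) = -0.0822
Iteration 3: beta = 0.5, y = -0.0822 + 0.5*(-0.0822 - 1.5773) = -0.9119
  grad(y) = -0.4716, v = y - alpha*grad = -0.8699
  prox(v) = soft_thresh(-0.8699, 0.0882) = -0.7817
f(x_3) = 3*(-0.7817)^2 + 5*(-0.7817) + 0.99*|-0.7817| = -1.3014


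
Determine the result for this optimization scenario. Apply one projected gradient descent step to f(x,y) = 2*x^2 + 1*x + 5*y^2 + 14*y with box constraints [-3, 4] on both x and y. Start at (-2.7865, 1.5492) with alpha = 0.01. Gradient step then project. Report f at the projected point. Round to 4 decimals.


Step 1: Compute gradient at (-2.7865, 1.5492).
grad_x = 2*2*-2.7865 + 1 = -10.146
grad_y = 2*5*1.5492 + 14 = 29.492
Step 2: Gradient step.
x_raw = -2.7865 - 0.01*-10.146 = -2.685
y_raw = 1.5492 - 0.01*29.492 = 1.2543
Step 3: Project onto [-3, 4].
x_proj = clip(-2.685) = -2.685
y_proj = clip(1.2543) = 1.2543
Step 4: Evaluate f.
f(-2.685, 1.2543) = 37.1599


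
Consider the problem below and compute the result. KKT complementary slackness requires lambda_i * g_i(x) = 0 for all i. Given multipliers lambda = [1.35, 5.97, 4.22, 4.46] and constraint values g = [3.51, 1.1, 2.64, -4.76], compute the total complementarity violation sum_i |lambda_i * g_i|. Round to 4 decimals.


KKT complementary slackness check:
lambda_1 * g_1 = 1.35 * 3.51 = 4.7385
lambda_2 * g_2 = 5.97 * 1.1 = 6.567
lambda_3 * g_3 = 4.22 * 2.64 = 11.1408
lambda_4 * g_4 = 4.46 * -4.76 = -21.2296
Total violation = 4.7385 + 6.567 + 11.1408 + 21.2296 = 43.6759


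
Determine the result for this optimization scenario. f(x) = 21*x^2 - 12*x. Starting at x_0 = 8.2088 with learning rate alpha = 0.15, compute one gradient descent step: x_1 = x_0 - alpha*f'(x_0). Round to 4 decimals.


We compute the gradient at x_0 and apply the update.
f'(x) = 42*x - 12
f'(8.2088) = 42*8.2088 - 12 = 332.7696
x_1 = 8.2088 - 0.15*332.7696 = -41.7066


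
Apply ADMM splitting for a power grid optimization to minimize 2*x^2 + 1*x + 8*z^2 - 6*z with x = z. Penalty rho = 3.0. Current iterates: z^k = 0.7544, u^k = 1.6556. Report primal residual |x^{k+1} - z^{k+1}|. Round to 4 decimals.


ADMM iteration with rho = 3.0, z^k = 0.7544, u^k = 1.6556
Step 1: x-update.
Minimize 2*x^2 + 1*x + (3.0/2)*(x - 0.7544 + 1.6556)^2
FOC: (2*2 + 3.0)*x = -1 + 3.0*(0.7544 - 1.6556)
x^{k+1} = -0.5291
Step 2: z-update.
Minimize 8*z^2 - 6*z + (3.0/2)*(-0.5291 - z + 1.6556)^2
FOC: (2*8 + 3.0)*z = 6 + 3.0*(-0.5291 + 1.6556)
z^{k+1} = 0.4937
Step 3: u-update.
u^{k+1} = 1.6556 - 0.5291 - 0.4937 = 0.6329
Step 4: Primal residual = |-0.5291 - 0.4937| = 1.0227


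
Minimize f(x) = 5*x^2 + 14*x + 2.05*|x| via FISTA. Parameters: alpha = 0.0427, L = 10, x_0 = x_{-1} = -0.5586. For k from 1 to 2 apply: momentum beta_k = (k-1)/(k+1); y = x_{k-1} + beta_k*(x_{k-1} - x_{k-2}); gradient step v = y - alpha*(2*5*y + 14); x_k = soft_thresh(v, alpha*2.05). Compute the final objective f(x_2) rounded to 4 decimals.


FISTA on f(x) = 5*x^2 + 14*x + 2.05*|x|
L = 10, alpha = 0.0427
Iteration 1: beta = 0.0, y = -0.5586 + 0.0*(-0.5586 + 0.5586) = -0.5586
  grad(y) = 8.414, v = y - alpha*grad = -0.9179
  prox(v) = soft_thresh(-0.9179, 0.0875) = -0.8303
Iteration 2: beta = 0.3333, y = -0.8303 + 0.3333*(-0.8303 + 0.5586) = -0.9209
  grad(y) = 4.7908, v = y - alpha*grad = -1.1255
  prox(v) = soft_thresh(-1.1255, 0.0875) = -1.038
f(x_2) = 5*(-1.038)^2 + 14*(-1.038) + 2.05*|-1.038| = -7.0168


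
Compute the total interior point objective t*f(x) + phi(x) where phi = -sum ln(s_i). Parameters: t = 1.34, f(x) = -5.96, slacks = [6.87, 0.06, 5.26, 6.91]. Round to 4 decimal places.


Step 1: Compute log-barrier.
ln values: [1.9272, -2.8134, 1.6601, 1.933]
phi = -(1.9272 - 2.8134 + 1.6601 + 1.933) = -2.7069
Step 2: Compute augmented objective.
t*f(x) = 1.34*-5.96 = -7.9864
Total = -7.9864 - 2.7069 = -10.6933


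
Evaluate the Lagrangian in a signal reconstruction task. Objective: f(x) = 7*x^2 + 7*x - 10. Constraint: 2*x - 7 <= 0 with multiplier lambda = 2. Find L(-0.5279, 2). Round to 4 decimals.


Step 1: Evaluate f(x).
f(-0.5279) = 7*(-0.5279)^2 + 7*(-0.5279) - 10 = -11.7446
Step 2: Evaluate g(x).
g(-0.5279) = 2*-0.5279 - 7 = -8.0558
Step 3: Compute Lagrangian.
L = -11.7446 + 2*-8.0558 = -27.8562


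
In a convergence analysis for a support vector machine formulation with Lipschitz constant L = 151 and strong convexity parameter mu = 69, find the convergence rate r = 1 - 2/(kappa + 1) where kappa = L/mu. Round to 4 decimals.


Step 1: Compute the condition number.
kappa = L/mu = 151/69 = 2.1884
Step 2: Compute the convergence rate.
r = 1 - 2/(kappa + 1) = 1 - 2*mu/(L + mu) = (L - mu)/(L + mu) = 82/220 = 0.3727


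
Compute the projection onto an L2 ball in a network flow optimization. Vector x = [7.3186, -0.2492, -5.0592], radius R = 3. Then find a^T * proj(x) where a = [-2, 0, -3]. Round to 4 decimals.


Step 1: Compute ||x|| (intermediates to 6 decimals).
||x|| = sqrt(7.3186^2 + (-0.2492)^2 + (-5.0592)^2) = 8.900534
Step 2: Project.
Since ||x|| > R, scale = R/||x|| = 3/8.900534 = 0.337058, proj(x) = scale * x
proj(x) = [2.466793, -0.083995, -1.705244]
Step 3: Dot product.
a^T * proj(x) = -2*2.466793 + 0*(-0.083995) - 3*(-1.705244) = 0.1821


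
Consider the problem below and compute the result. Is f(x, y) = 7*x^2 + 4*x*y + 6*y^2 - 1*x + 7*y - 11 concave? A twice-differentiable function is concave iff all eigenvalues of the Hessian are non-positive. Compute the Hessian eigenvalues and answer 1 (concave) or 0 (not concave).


The Hessian of f(x,y) = 7*x^2 + 4*x*y + 6*y^2 - 1*x + 7*y - 11 is:
H = [[14, 4], [4, 12]]
Trace = 14 + 12 = 26
Determinant = 14*12 - (4)^2 = 152
Discriminant = (26)^2 - 4*152 = 68.0
Eigenvalues: lambda_1 = 8.8769, lambda_2 = 17.1231
The function is not concave.

0


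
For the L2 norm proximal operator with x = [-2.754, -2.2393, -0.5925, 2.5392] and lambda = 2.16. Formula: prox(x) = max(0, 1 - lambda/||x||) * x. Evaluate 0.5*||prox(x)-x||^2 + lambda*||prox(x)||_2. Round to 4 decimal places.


Step 1: Compute ||x||.
||x|| = 4.4043
Step 2: Compute scaling factor.
scale = max(0, 1 - 2.16/4.4043) = 0.5096
Step 3: prox(x) = [-1.4033, -1.1411, -0.3019, 1.2939]
||prox(x)|| = 2.2443
Step 4: Proximal objective.
0.5*||prox-x||^2 = 2.3328
lambda*||prox|| = 4.8477
Total = 7.1804


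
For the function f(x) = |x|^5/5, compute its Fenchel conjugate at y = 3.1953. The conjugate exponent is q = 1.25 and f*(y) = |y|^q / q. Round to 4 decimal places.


The conjugate exponent q satisfies 1/p + 1/q = 1.
p = 5, so q = 5/(5 - 1) = 1.25
|y|^q = 3.1953^1.25 = 4.2721
f*(3.1953) = 4.2721 / 1.25 = 3.4177


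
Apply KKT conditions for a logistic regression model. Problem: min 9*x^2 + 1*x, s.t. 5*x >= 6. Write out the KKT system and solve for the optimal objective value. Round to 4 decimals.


Step 1: Try lambda = 0 (constraint inactive).
x_unc = -1/(2*9) = -0.0556
Check: 5*-0.0556 = -0.278 < 6 -- violated!
Step 2: Constraint must be active: 5*x = 6
x* = 6/5 = 1.2
lambda = (2*9*1.2 + 1)/5 = 4.52
Step 3: Compute optimal value.
f(x*) = 9*1.2^2 + 1*1.2 = 14.16


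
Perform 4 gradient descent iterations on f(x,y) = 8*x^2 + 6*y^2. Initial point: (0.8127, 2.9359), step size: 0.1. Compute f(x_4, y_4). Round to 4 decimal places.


Gradient descent on f(x,y) = 8*x^2 + 6*y^2.
Starting point: (0.8127, 2.9359), alpha = 0.1
Step 1: grad_x = 2*8*0.8127 = 13.0032, grad_y = 2*6*2.9359 = 35.2308
  x_1 = 0.8127 - 0.1*13.0032 = -0.4876
  y_1 = 2.9359 - 0.1*35.2308 = -0.5872
Step 2: grad_x = 2*8*-0.4876 = -7.8019, grad_y = 2*6*-0.5872 = -7.0462
  x_2 = -0.4876 - 0.1*-7.8019 = 0.2926
  y_2 = -0.5872 - 0.1*-7.0462 = 0.1174
Step 3: grad_x = 2*8*0.2926 = 4.6812, grad_y = 2*6*0.1174 = 1.4092
  x_3 = 0.2926 - 0.1*4.6812 = -0.1755
  y_3 = 0.1174 - 0.1*1.4092 = -0.0235
Step 4: grad_x = 2*8*-0.1755 = -2.8087, grad_y = 2*6*-0.0235 = -0.2818
  x_4 = -0.1755 - 0.1*-2.8087 = 0.1053
  y_4 = -0.0235 - 0.1*-0.2818 = 0.0047
f(0.1053, 0.0047) = 8*0.1053^2 + 6*0.0047^2 = 0.0889


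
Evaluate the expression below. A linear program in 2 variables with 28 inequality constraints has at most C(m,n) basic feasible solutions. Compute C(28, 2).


Each vertex corresponds to some choice of n active constraints out of m, so the number of vertices is at most C(m, n) = m! / (n!(m-n)!).
m = 28, n = 2
Numerator: 28 * 27
Denominator: 2! = 2
C(28, 2) = 378


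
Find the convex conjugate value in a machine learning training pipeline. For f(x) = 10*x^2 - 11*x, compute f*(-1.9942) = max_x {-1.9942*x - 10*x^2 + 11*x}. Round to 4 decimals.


f*(y) = sup_x {y*x - a*x^2 - b*x} = sup_x {(y-b)*x - a*x^2}
FOC: (y - b) - 2a*x = 0 => x* = (y - b)/(2a)
x* = (-1.9942 + 11)/(2*10) = 0.4503
f*(-1.9942) = (y-b)^2/(4a) = (-1.9942 + 11)^2/(4*10)
= 81.1044/40 = 2.0276


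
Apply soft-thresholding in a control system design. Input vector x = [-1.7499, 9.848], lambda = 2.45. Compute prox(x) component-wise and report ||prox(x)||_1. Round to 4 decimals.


Soft-thresholding with lambda = 2.45:
prox(-1.7499) = sign(-1.7499)*max(|-1.7499| - 2.45, 0) = 0.0
prox(9.848) = sign(9.848)*max(|9.848| - 2.45, 0) = 7.398
prox(x) = [0.0, 7.398]
||prox(x)||_1 = 0.0 + 7.398 = 7.398


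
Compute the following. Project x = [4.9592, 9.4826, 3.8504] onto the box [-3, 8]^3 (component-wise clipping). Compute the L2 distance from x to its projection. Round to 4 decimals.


Project each component onto [-3, 8].
clip(4.9592) = 4.9592, clip(9.4826) = 8.0, clip(3.8504) = 3.8504
Projection = [4.9592, 8.0, 3.8504]
Squared diffs: [0.0, 2.1981, 0.0]
Distance = sqrt(2.1981) = 1.4826


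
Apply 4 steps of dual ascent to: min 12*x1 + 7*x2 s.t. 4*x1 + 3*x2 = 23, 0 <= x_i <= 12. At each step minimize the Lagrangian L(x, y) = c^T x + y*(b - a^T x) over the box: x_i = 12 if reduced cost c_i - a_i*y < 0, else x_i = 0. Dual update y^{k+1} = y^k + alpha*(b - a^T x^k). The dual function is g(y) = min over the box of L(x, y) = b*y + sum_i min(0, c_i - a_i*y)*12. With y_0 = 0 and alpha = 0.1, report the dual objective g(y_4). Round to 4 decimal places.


Dual ascent for LP: min 12*x1 + 7*x2, 4*x1 + 3*x2 = 23, 0 <= x_i <= 12
Step 1: y^k = 0.0, reduced costs: (12.0, 7.0)
  x^k = (0.0, 0.0), subgradient = b - a^T x = 23.0
  y^{k+1} = 0.0 + 0.1*23.0 = 2.3
Step 2: y^k = 2.3, reduced costs: (2.8, 0.1)
  x^k = (0.0, 0.0), subgradient = b - a^T x = 23.0
  y^{k+1} = 2.3 + 0.1*23.0 = 4.6
Step 3: y^k = 4.6, reduced costs: (-6.4, -6.8)
  x^k = (12.0, 12.0), subgradient = b - a^T x = -61.0
  y^{k+1} = 4.6 + 0.1*-61.0 = -1.5
Step 4: y^k = -1.5, reduced costs: (18.0, 11.5)
  x^k = (0.0, 0.0), subgradient = b - a^T x = 23.0
  y^{k+1} = -1.5 + 0.1*23.0 = 0.8
Dual objective at y_4 = 0.8: reduced costs (8.8, 4.6), box minimizer x = (0.0, 0.0)
g(y_4) = b*y + (c1 - a1*y)*x1 + (c2 - a2*y)*x2 = 23*0.8 + 8.8*0.0 + 4.6*0.0 = 18.4 + 0.0 + 0.0 = 18.4
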